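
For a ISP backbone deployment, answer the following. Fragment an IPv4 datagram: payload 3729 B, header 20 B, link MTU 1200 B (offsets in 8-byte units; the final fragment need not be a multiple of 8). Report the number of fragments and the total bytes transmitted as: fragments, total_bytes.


Max data per non-final fragment = floor((MTU - header)/8)*8 = floor((1200 - 20)/8)*8 = floor(1180/8)*8 = 1176 B
Final fragment needs no 8-byte alignment: it can carry up to MTU - header = 1180 B
Non-final fragments needed = ceil((payload - 1180) / 1176) = ceil(2549/1176) = ceil(2.1675) = 3
Number of fragments = 3 + 1 = 4
Fragment sizes (data): 3 * 1176 B + 201 B (last, 201 <= 1180 OK)
Total bytes sent = payload + n_frags * header = 3729 + 4*20 = 3729 + 80 = 3809 B

4, 3809


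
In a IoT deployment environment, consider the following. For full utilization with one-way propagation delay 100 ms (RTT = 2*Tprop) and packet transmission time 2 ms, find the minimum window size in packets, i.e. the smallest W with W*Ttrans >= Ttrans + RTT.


Given: Ttrans = 2 ms, RTT = 200 ms (= 2 * Tprop, Tprop = 100 ms)
Time until first ACK returns = Ttrans + RTT = 2 + 200 = 202 ms
Need W * Ttrans >= Ttrans + RTT  ->  W >= (Ttrans + RTT) / Ttrans
(Ttrans + RTT) / Ttrans = 202 / 2 = 101
W_min = ceil(101) = 101

101


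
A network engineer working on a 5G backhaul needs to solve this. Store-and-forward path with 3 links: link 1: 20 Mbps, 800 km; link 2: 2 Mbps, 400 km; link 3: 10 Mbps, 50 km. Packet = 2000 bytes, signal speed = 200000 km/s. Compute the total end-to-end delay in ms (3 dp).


Packet = 2000 bytes = 16000 bits. Store-and-forward: sum (t_trans + t_prop) per link.
Link 1: t_trans = 16000/(20*10^6) s = 0.8000 ms; t_prop = 800/200000 s = 4.0000 ms; subtotal = 4.8000 ms
Link 2: t_trans = 16000/(2*10^6) s = 8.0000 ms; t_prop = 400/200000 s = 2.0000 ms; subtotal = 10.0000 ms
Link 3: t_trans = 16000/(10*10^6) s = 1.6000 ms; t_prop = 50/200000 s = 0.2500 ms; subtotal = 1.8500 ms
End-to-end = 4.8000 + 10.0000 + 1.8500 = 16.6500 ms -> 16.650 ms (3 dp)

16.650


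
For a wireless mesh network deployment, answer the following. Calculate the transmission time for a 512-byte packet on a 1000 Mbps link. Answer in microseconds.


Given: packet = 512 bytes, bandwidth = 1000 Mbps
Packet in bits = 512 * 8 = 4096 bits
Bandwidth = 1000 * 10^6 = 1000000000 bps
Time = 4096 / 1000000000 seconds
Time in us = 4096 * 10^6 / 1000000000 = 4.096

4.096


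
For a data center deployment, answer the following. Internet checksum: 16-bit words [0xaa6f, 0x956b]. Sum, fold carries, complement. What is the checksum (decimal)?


Given words: [0xaa6f, 0x956b]
Step 1: Sum all words
Raw sum = 43631 + 38251 = 81882
Step 2: Fold carry: (16346 + 1) = 16347
One's complement = ~16347 & 0xFFFF = 49188

49188


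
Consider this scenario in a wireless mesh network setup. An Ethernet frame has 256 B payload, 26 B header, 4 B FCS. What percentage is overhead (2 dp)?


Given: payload = 256 B, header = 26 B, trailer = 4 B
Overhead bytes = header + trailer = 26 + 4 = 30
Total frame = payload + overhead = 256 + 30 = 286
Overhead % = 30 / 286 * 100 = 10.4895% -> 10.49% (2 dp)

10.49


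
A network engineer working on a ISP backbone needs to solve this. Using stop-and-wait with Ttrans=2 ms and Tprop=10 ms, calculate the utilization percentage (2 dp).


Given: Ttrans = 2 ms, Tprop = 10 ms
RTT = 2 * Tprop = 2 * 10 = 20 ms
U = Ttrans / (Ttrans + RTT)
U = 2 / (2 + 20)
U = 2 / 22 = 0.090909
U% = 9.09%

9.09


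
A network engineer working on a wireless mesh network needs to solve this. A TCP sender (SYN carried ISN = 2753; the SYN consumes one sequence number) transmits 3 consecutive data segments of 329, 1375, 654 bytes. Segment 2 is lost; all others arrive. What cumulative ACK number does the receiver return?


SYN uses sequence number 2753; first data byte = ISN + 1 = 2754.
Segment 1: SEQ = 2754, len = 329 B, covers [2754, 3082]
Segment 2: SEQ = 3083, len = 1375 B, covers [3083, 4457] [LOST]
Segment 3: SEQ = 4458, len = 654 B, covers [4458, 5111]
In-order data received: bytes [2754, 3082] (segments 1..1).
Segment 2 missing -> gap begins at byte 3083; later segments buffered out of order.
Cumulative ACK = next expected in-order byte = 2754 + 329 = 3083

3083


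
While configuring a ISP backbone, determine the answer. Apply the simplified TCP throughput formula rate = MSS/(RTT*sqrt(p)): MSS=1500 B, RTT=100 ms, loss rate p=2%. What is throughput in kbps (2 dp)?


Given: MSS = 1500 bytes, RTT = 100 ms, loss = 2%
RTT in seconds = 100 / 1000 = 0.1
Loss rate = 2% = 0.02
sqrt(loss) = sqrt(0.02) = 0.141421356237
Throughput (bytes/s) = 1500 / (0.1 * 0.141421356237) = 106066.0172
Throughput (kbps) = 106066.0172 * 8 / 1000 = 848.528137 -> 848.53 kbps (2 dp)

848.53


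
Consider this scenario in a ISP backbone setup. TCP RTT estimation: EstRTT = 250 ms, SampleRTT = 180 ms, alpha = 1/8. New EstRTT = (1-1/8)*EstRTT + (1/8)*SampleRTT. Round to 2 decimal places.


Given: EstRTT = 250 ms, SampleRTT = 180 ms, alpha = 1/8
New EstRTT = (1 - alpha) * EstRTT + alpha * SampleRTT
(7/8) * 250 = 218.75
(1/8) * 180 = 22.5
New EstRTT = 218.75 + 22.5 = 241.25 ms -> 241.25 ms (2 dp)

241.25


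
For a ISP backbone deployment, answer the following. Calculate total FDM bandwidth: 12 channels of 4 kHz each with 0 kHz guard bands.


Given: 12 channels, 4 kHz each, guard = 0 kHz
Channel bandwidth = 12 * 4 = 48 kHz
Guard bands = 11 gaps * 0 kHz = 0 kHz
Total = 48 + 0 = 48 kHz

48


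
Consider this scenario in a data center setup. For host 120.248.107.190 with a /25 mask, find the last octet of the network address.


Given: IP = 120.248.107.190, prefix = /25
Subnet mask = 255.255.255.128
Last octet of IP: 190
Last octet of mask: 128
Network last octet = 190 AND 128 = 128

128


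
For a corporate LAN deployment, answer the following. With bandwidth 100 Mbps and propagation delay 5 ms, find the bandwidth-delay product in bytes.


Given: bandwidth = 100 Mbps, delay = 5 ms
BDP in bits = 100 * 10^6 * 5 / 1000
BDP in bits = 500000
BDP in bytes = 500000 / 8 = 62500

62500


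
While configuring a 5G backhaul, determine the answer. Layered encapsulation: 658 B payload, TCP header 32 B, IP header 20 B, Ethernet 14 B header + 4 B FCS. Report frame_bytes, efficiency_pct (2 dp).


TCP segment = 658 + 32 = 690 B
IP packet = 690 + 20 = 710 B
Ethernet frame = 710 + 14 + 4 = 728 B
Efficiency = app / frame = 658 / 728 = 0.903846 = 90.3846% -> 90.38% (2 dp)

728, 90.38


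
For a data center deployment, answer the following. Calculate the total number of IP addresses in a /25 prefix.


Given: CIDR prefix /25
Host bits = 32 - 25 = 7
Total addresses = 2^7 = 128

128


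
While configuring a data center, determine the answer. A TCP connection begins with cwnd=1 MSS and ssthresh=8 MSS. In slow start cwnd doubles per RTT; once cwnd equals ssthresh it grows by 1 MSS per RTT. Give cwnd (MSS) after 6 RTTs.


RTT 0: cwnd = 1 MSS (initial)
RTT 1: cwnd = 2 MSS (slow start, doubled)
RTT 2: cwnd = 4 MSS (slow start, doubled)
RTT 3: cwnd = 8 MSS (slow start, doubled)
RTT 4: cwnd = 9 MSS (congestion avoidance, +1)
RTT 5: cwnd = 10 MSS (congestion avoidance, +1)
RTT 6: cwnd = 11 MSS (congestion avoidance, +1)

11


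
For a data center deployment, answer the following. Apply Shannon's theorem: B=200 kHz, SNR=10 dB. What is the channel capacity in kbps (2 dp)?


Given: B = 200 kHz, SNR = 10 dB
SNR linear = 10^(10/10) = 10
1 + SNR = 11
log2(11) = 3.4594316186
C = 200 * 1000 * 3.4594316186 = 691886.3237 bps
C = 691.886324 kbps -> 691.89 kbps (2 dp)

691.89


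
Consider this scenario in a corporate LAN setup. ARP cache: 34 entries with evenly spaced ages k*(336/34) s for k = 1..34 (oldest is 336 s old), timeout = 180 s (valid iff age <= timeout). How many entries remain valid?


Ages are k * 336/34 s for k = 1..34 (spacing = 9.8824 s).
Entry k is valid iff k * 336/34 <= 180 iff k <= 34 * 180 / 336 = 18.2143
n_valid = floor(18.2143) = 18
(n_stale = 34 - 18 = 16)

18


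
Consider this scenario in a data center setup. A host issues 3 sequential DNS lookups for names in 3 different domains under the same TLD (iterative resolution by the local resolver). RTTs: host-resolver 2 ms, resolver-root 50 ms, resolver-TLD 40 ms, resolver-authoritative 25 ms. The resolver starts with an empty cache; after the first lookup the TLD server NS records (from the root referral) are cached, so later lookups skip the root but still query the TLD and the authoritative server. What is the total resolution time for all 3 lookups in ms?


Lookup 1 (cold cache): local + root + TLD + auth = 2 + 50 + 40 + 25 = 117 ms
Lookups 2..3 (TLD NS cached -> skip root; new domain -> still ask TLD and auth): local + TLD + auth = 2 + 40 + 25 = 67 ms each
Remaining 2 lookups: 2 * 67 = 134 ms
Total = 117 + 134 = 251 ms

251


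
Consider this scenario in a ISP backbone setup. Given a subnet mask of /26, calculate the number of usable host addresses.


Given: subnet mask /26
Host bits = 32 - 26 = 6
Total addresses = 2^6 = 64
Usable hosts = 64 - 2 (network + broadcast) = 62

62


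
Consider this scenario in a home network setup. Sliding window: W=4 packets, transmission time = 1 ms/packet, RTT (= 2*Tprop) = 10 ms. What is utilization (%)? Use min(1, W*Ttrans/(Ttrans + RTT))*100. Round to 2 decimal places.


Given: W = 4, Ttrans = 1 ms, RTT = 10 ms (= 2 * Tprop, Tprop = 5 ms)
Cycle time = Ttrans + RTT = 1 + 10 = 11 ms (first packet sent until its ACK returns)
W * Ttrans = 4 * 1 = 4 ms of sending per cycle
W * Ttrans / (Ttrans + RTT) = 4 / 11 = 0.363636
U = min(1, 0.363636) = 0.363636
U% = 36.36%

36.36


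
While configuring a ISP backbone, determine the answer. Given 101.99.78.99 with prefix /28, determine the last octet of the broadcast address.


Given: IP = 101.99.78.99, prefix = /28
Host bits = 32 - 28 = 4
Network last octet = 99 AND mask = 96
Host part size = 2^4 - 1 = 15
Broadcast last octet = 96 OR 15 = 111

111


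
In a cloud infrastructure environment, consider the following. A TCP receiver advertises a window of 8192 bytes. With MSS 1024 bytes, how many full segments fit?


Given: RWND = 8192 bytes, MSS = 1024 bytes
Full segments = floor(RWND / MSS)
Full segments = floor(8192 / 1024)
Full segments = floor(8.0) = 8

8


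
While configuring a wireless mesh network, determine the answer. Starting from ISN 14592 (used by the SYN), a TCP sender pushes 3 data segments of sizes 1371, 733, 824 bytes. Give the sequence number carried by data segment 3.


The SYN occupies sequence number ISN = 14592, so the first data byte is ISN + 1 = 14593.
SEQ of data segment i = (ISN + 1) + sum of payload sizes of segments 1..i-1.
Segment 1: SEQ = 14593, payload = 1371 bytes
Segment 2: SEQ = 15964, payload = 733 bytes
Segment 3: SEQ = 16697, payload = 824 bytes
SEQ of segment 3 = 14593 + 1371 + 733 = 16697

16697


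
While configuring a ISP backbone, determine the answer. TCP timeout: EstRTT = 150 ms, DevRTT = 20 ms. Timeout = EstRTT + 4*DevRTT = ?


Given: EstRTT = 150 ms, DevRTT = 20 ms
Timeout = EstRTT + 4 * DevRTT
4 * DevRTT = 4 * 20 = 80
Timeout = 150 + 80 = 230 ms

230


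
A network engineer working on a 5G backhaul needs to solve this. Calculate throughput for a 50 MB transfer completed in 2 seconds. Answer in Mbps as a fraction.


Given: file = 50 MB, time = 2 s
File in Mb = 50 * 8 = 400 Mb
Throughput = 400 / 2 Mbps
Throughput = 200 Mbps

200


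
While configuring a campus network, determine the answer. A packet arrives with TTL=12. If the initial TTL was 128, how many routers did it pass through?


Given: initial TTL = 128, received TTL = 12
Hops = initial TTL - received TTL
Hops = 128 - 12 = 116

116


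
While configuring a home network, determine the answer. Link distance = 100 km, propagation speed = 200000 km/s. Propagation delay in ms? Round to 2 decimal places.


Given: distance = 100 km, speed = 200000 km/s
Delay = distance / speed = 100 / 200000 seconds
Delay in ms = 100 * 1000 / 200000
Delay = 0.5000 ms
Rounded to 2 dp = 0.50 ms

0.50


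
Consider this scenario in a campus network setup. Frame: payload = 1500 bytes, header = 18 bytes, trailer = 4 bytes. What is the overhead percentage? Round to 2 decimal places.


Given: payload = 1500 B, header = 18 B, trailer = 4 B
Overhead bytes = header + trailer = 18 + 4 = 22
Total frame = payload + overhead = 1500 + 22 = 1522
Overhead % = 22 / 1522 * 100 = 1.4455% -> 1.45% (2 dp)

1.45


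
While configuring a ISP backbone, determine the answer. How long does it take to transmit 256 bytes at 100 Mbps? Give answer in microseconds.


Given: packet = 256 bytes, bandwidth = 100 Mbps
Packet in bits = 256 * 8 = 2048 bits
Bandwidth = 100 * 10^6 = 100000000 bps
Time = 2048 / 100000000 seconds
Time in us = 2048 * 10^6 / 100000000 = 20.48

20.48


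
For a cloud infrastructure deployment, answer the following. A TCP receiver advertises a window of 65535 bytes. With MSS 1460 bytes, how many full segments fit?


Given: RWND = 65535 bytes, MSS = 1460 bytes
Full segments = floor(RWND / MSS)
Full segments = floor(65535 / 1460)
Full segments = floor(44.887) = 44

44


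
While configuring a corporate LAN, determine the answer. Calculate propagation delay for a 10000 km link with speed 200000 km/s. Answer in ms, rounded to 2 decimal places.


Given: distance = 10000 km, speed = 200000 km/s
Delay = distance / speed = 10000 / 200000 seconds
Delay in ms = 10000 * 1000 / 200000
Delay = 50.0000 ms
Rounded to 2 dp = 50.00 ms

50.00


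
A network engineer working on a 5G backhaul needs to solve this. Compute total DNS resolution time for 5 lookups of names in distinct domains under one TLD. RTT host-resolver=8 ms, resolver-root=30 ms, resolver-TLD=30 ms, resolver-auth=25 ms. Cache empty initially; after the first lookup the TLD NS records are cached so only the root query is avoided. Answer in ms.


Lookup 1 (cold cache): local + root + TLD + auth = 8 + 30 + 30 + 25 = 93 ms
Lookups 2..5 (TLD NS cached -> skip root; new domain -> still ask TLD and auth): local + TLD + auth = 8 + 30 + 25 = 63 ms each
Remaining 4 lookups: 4 * 63 = 252 ms
Total = 93 + 252 = 345 ms

345


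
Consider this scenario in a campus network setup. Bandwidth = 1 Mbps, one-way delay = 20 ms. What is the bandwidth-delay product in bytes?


Given: bandwidth = 1 Mbps, delay = 20 ms
BDP in bits = 1 * 10^6 * 20 / 1000
BDP in bits = 20000
BDP in bytes = 20000 / 8 = 2500

2500


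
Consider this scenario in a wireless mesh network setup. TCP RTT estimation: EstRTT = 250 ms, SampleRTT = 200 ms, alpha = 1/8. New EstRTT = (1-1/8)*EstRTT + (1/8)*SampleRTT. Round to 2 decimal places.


Given: EstRTT = 250 ms, SampleRTT = 200 ms, alpha = 1/8
New EstRTT = (1 - alpha) * EstRTT + alpha * SampleRTT
(7/8) * 250 = 218.75
(1/8) * 200 = 25
New EstRTT = 218.75 + 25 = 243.75 ms -> 243.75 ms (2 dp)

243.75


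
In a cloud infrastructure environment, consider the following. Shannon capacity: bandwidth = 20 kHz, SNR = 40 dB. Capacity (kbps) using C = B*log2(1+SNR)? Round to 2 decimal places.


Given: B = 20 kHz, SNR = 40 dB
SNR linear = 10^(40/10) = 10000
1 + SNR = 10001
log2(10001) = 13.2878566418
C = 20 * 1000 * 13.2878566418 = 265757.1328 bps
C = 265.757133 kbps -> 265.76 kbps (2 dp)

265.76


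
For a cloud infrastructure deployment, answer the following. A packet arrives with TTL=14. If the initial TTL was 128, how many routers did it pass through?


Given: initial TTL = 128, received TTL = 14
Hops = initial TTL - received TTL
Hops = 128 - 14 = 114

114


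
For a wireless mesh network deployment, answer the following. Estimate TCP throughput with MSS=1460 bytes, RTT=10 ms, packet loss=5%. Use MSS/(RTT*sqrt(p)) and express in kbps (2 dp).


Given: MSS = 1460 bytes, RTT = 10 ms, loss = 5%
RTT in seconds = 10 / 1000 = 0.01
Loss rate = 5% = 0.05
sqrt(loss) = sqrt(0.05) = 0.223606797750
Throughput (bytes/s) = 1460 / (0.01 * 0.223606797750) = 652931.8494
Throughput (kbps) = 652931.8494 * 8 / 1000 = 5223.454795 -> 5223.45 kbps (2 dp)

5223.45


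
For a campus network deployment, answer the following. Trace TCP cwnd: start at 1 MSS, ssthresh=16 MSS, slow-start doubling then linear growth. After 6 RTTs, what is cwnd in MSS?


RTT 0: cwnd = 1 MSS (initial)
RTT 1: cwnd = 2 MSS (slow start, doubled)
RTT 2: cwnd = 4 MSS (slow start, doubled)
RTT 3: cwnd = 8 MSS (slow start, doubled)
RTT 4: cwnd = 16 MSS (slow start, doubled)
RTT 5: cwnd = 17 MSS (congestion avoidance, +1)
RTT 6: cwnd = 18 MSS (congestion avoidance, +1)

18


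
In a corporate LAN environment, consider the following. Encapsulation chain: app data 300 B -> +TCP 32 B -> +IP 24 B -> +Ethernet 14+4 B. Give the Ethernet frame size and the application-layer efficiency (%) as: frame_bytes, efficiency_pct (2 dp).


TCP segment = 300 + 32 = 332 B
IP packet = 332 + 24 = 356 B
Ethernet frame = 356 + 14 + 4 = 374 B
Efficiency = app / frame = 300 / 374 = 0.802139 = 80.2139% -> 80.21% (2 dp)

374, 80.21


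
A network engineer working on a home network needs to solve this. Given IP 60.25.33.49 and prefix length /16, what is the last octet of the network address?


Given: IP = 60.25.33.49, prefix = /16
Subnet mask = 255.255.0.0
Last octet of IP: 49
Last octet of mask: 0
Network last octet = 49 AND 0 = 0

0


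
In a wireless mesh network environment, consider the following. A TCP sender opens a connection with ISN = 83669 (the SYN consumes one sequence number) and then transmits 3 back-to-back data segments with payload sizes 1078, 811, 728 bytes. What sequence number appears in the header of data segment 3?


The SYN occupies sequence number ISN = 83669, so the first data byte is ISN + 1 = 83670.
SEQ of data segment i = (ISN + 1) + sum of payload sizes of segments 1..i-1.
Segment 1: SEQ = 83670, payload = 1078 bytes
Segment 2: SEQ = 84748, payload = 811 bytes
Segment 3: SEQ = 85559, payload = 728 bytes
SEQ of segment 3 = 83670 + 1078 + 811 = 85559

85559


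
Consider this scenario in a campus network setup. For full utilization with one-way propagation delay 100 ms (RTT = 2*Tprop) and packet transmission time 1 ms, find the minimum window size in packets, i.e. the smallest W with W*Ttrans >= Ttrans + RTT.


Given: Ttrans = 1 ms, RTT = 200 ms (= 2 * Tprop, Tprop = 100 ms)
Time until first ACK returns = Ttrans + RTT = 1 + 200 = 201 ms
Need W * Ttrans >= Ttrans + RTT  ->  W >= (Ttrans + RTT) / Ttrans
(Ttrans + RTT) / Ttrans = 201 / 1 = 201
W_min = ceil(201) = 201

201


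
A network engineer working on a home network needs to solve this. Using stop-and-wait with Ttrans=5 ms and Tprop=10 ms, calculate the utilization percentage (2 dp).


Given: Ttrans = 5 ms, Tprop = 10 ms
RTT = 2 * Tprop = 2 * 10 = 20 ms
U = Ttrans / (Ttrans + RTT)
U = 5 / (5 + 20)
U = 5 / 25 = 0.2
U% = 20.00%

20.00


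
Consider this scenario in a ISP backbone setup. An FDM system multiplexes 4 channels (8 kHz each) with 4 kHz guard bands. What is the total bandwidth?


Given: 4 channels, 8 kHz each, guard = 4 kHz
Channel bandwidth = 4 * 8 = 32 kHz
Guard bands = 3 gaps * 4 kHz = 12 kHz
Total = 32 + 12 = 44 kHz

44


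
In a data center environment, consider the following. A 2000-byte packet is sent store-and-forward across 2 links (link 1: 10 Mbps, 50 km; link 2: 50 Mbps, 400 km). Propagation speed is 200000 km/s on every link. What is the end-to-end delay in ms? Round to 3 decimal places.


Packet = 2000 bytes = 16000 bits. Store-and-forward: sum (t_trans + t_prop) per link.
Link 1: t_trans = 16000/(10*10^6) s = 1.6000 ms; t_prop = 50/200000 s = 0.2500 ms; subtotal = 1.8500 ms
Link 2: t_trans = 16000/(50*10^6) s = 0.3200 ms; t_prop = 400/200000 s = 2.0000 ms; subtotal = 2.3200 ms
End-to-end = 1.8500 + 2.3200 = 4.1700 ms -> 4.170 ms (3 dp)

4.170


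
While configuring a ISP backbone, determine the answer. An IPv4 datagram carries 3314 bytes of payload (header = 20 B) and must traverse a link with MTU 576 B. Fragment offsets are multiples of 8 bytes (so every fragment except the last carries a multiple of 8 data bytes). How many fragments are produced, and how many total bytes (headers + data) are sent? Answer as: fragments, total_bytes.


Max data per non-final fragment = floor((MTU - header)/8)*8 = floor((576 - 20)/8)*8 = floor(556/8)*8 = 552 B
Final fragment needs no 8-byte alignment: it can carry up to MTU - header = 556 B
Non-final fragments needed = ceil((payload - 556) / 552) = ceil(2758/552) = ceil(4.9964) = 5
Number of fragments = 5 + 1 = 6
Fragment sizes (data): 5 * 552 B + 554 B (last, 554 <= 556 OK)
Total bytes sent = payload + n_frags * header = 3314 + 6*20 = 3314 + 120 = 3434 B

6, 3434


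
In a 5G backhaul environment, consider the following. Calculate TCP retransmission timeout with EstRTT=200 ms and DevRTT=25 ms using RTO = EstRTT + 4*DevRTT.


Given: EstRTT = 200 ms, DevRTT = 25 ms
Timeout = EstRTT + 4 * DevRTT
4 * DevRTT = 4 * 25 = 100
Timeout = 200 + 100 = 300 ms

300


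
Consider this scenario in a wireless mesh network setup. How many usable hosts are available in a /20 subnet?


Given: subnet mask /20
Host bits = 32 - 20 = 12
Total addresses = 2^12 = 4096
Usable hosts = 4096 - 2 (network + broadcast) = 4094

4094


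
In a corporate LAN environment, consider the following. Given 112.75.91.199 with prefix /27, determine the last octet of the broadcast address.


Given: IP = 112.75.91.199, prefix = /27
Host bits = 32 - 27 = 5
Network last octet = 199 AND mask = 192
Host part size = 2^5 - 1 = 31
Broadcast last octet = 192 OR 31 = 223

223


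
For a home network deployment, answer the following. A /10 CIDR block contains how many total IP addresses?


Given: CIDR prefix /10
Host bits = 32 - 10 = 22
Total addresses = 2^22 = 4194304

4194304


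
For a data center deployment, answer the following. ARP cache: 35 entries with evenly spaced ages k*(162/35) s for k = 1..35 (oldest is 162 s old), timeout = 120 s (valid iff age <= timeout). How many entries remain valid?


Ages are k * 162/35 s for k = 1..35 (spacing = 4.6286 s).
Entry k is valid iff k * 162/35 <= 120 iff k <= 35 * 120 / 162 = 25.9259
n_valid = floor(25.9259) = 25
(n_stale = 35 - 25 = 10)

25


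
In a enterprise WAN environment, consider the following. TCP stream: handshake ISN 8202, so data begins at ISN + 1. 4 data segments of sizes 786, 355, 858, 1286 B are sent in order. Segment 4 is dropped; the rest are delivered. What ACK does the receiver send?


SYN uses sequence number 8202; first data byte = ISN + 1 = 8203.
Segment 1: SEQ = 8203, len = 786 B, covers [8203, 8988]
Segment 2: SEQ = 8989, len = 355 B, covers [8989, 9343]
Segment 3: SEQ = 9344, len = 858 B, covers [9344, 10201]
Segment 4: SEQ = 10202, len = 1286 B, covers [10202, 11487] [LOST]
In-order data received: bytes [8203, 10201] (segments 1..3).
Segment 4 missing -> gap begins at byte 10202.
Cumulative ACK = next expected in-order byte = 8203 + 786 + 355 + 858 = 10202

10202


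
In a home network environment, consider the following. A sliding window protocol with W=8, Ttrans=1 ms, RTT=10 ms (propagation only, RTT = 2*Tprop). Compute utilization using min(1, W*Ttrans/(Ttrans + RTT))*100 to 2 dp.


Given: W = 8, Ttrans = 1 ms, RTT = 10 ms (= 2 * Tprop, Tprop = 5 ms)
Cycle time = Ttrans + RTT = 1 + 10 = 11 ms (first packet sent until its ACK returns)
W * Ttrans = 8 * 1 = 8 ms of sending per cycle
W * Ttrans / (Ttrans + RTT) = 8 / 11 = 0.727273
U = min(1, 0.727273) = 0.727273
U% = 72.73%

72.73


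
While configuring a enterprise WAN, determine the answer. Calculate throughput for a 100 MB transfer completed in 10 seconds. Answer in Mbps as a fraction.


Given: file = 100 MB, time = 10 s
File in Mb = 100 * 8 = 800 Mb
Throughput = 800 / 10 Mbps
Throughput = 80 Mbps

80


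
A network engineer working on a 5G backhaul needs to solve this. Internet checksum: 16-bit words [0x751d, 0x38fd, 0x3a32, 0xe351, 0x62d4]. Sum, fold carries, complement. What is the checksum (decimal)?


Given words: [0x751d, 0x38fd, 0x3a32, 0xe351, 0x62d4]
Step 1: Sum all words
Raw sum = 29981 + 14589 + 14898 + 58193 + 25300 = 142961
Step 2: Fold carry: (11889 + 2) = 11891
One's complement = ~11891 & 0xFFFF = 53644

53644


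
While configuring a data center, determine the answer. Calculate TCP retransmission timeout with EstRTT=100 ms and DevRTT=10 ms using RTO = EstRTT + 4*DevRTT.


Given: EstRTT = 100 ms, DevRTT = 10 ms
Timeout = EstRTT + 4 * DevRTT
4 * DevRTT = 4 * 10 = 40
Timeout = 100 + 40 = 140 ms

140


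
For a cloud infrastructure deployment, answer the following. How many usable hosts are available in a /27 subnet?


Given: subnet mask /27
Host bits = 32 - 27 = 5
Total addresses = 2^5 = 32
Usable hosts = 32 - 2 (network + broadcast) = 30

30


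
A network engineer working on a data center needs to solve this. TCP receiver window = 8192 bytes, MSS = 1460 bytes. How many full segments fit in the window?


Given: RWND = 8192 bytes, MSS = 1460 bytes
Full segments = floor(RWND / MSS)
Full segments = floor(8192 / 1460)
Full segments = floor(5.611) = 5

5


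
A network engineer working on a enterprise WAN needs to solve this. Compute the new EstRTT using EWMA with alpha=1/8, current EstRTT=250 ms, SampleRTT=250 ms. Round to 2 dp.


Given: EstRTT = 250 ms, SampleRTT = 250 ms, alpha = 1/8
New EstRTT = (1 - alpha) * EstRTT + alpha * SampleRTT
(7/8) * 250 = 218.75
(1/8) * 250 = 31.25
New EstRTT = 218.75 + 31.25 = 250 ms -> 250.00 ms (2 dp)

250.00


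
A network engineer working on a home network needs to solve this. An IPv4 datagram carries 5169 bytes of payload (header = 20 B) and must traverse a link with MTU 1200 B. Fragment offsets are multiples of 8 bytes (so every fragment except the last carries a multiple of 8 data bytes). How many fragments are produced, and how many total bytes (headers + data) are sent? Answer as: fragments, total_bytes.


Max data per non-final fragment = floor((MTU - header)/8)*8 = floor((1200 - 20)/8)*8 = floor(1180/8)*8 = 1176 B
Final fragment needs no 8-byte alignment: it can carry up to MTU - header = 1180 B
Non-final fragments needed = ceil((payload - 1180) / 1176) = ceil(3989/1176) = ceil(3.3920) = 4
Number of fragments = 4 + 1 = 5
Fragment sizes (data): 4 * 1176 B + 465 B (last, 465 <= 1180 OK)
Total bytes sent = payload + n_frags * header = 5169 + 5*20 = 5169 + 100 = 5269 B

5, 5269


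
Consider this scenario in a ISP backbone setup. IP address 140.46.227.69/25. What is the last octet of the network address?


Given: IP = 140.46.227.69, prefix = /25
Subnet mask = 255.255.255.128
Last octet of IP: 69
Last octet of mask: 128
Network last octet = 69 AND 128 = 0

0


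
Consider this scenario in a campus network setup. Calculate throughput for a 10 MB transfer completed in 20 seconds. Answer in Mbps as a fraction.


Given: file = 10 MB, time = 20 s
File in Mb = 10 * 8 = 80 Mb
Throughput = 80 / 20 Mbps
Throughput = 4 Mbps

4


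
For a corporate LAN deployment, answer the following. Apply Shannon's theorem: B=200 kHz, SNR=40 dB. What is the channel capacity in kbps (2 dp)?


Given: B = 200 kHz, SNR = 40 dB
SNR linear = 10^(40/10) = 10000
1 + SNR = 10001
log2(10001) = 13.2878566418
C = 200 * 1000 * 13.2878566418 = 2657571.3284 bps
C = 2657.571328 kbps -> 2657.57 kbps (2 dp)

2657.57


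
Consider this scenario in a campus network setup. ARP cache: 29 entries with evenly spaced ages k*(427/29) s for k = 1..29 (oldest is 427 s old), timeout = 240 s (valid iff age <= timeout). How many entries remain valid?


Ages are k * 427/29 s for k = 1..29 (spacing = 14.7241 s).
Entry k is valid iff k * 427/29 <= 240 iff k <= 29 * 240 / 427 = 16.2998
n_valid = floor(16.2998) = 16
(n_stale = 29 - 16 = 13)

16


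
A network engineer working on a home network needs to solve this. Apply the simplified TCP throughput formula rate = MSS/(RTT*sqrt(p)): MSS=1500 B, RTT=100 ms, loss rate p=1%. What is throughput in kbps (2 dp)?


Given: MSS = 1500 bytes, RTT = 100 ms, loss = 1%
RTT in seconds = 100 / 1000 = 0.1
Loss rate = 1% = 0.01
sqrt(loss) = sqrt(0.01) = 0.1
Throughput (bytes/s) = 1500 / (0.1 * 0.1) = 150000.0000
Throughput (kbps) = 150000.0000 * 8 / 1000 = 1200.000000 -> 1200.00 kbps (2 dp)

1200.00


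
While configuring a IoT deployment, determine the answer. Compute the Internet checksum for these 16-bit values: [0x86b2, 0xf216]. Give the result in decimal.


Given words: [0x86b2, 0xf216]
Step 1: Sum all words
Raw sum = 34482 + 61974 = 96456
Step 2: Fold carry: (30920 + 1) = 30921
One's complement = ~30921 & 0xFFFF = 34614

34614


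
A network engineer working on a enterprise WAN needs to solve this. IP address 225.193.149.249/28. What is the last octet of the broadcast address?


Given: IP = 225.193.149.249, prefix = /28
Host bits = 32 - 28 = 4
Network last octet = 249 AND mask = 240
Host part size = 2^4 - 1 = 15
Broadcast last octet = 240 OR 15 = 255

255


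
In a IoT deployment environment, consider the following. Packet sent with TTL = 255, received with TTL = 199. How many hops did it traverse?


Given: initial TTL = 255, received TTL = 199
Hops = initial TTL - received TTL
Hops = 255 - 199 = 56

56


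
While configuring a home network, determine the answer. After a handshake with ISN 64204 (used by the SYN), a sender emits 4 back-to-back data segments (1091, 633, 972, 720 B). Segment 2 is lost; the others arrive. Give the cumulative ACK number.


SYN uses sequence number 64204; first data byte = ISN + 1 = 64205.
Segment 1: SEQ = 64205, len = 1091 B, covers [64205, 65295]
Segment 2: SEQ = 65296, len = 633 B, covers [65296, 65928] [LOST]
Segment 3: SEQ = 65929, len = 972 B, covers [65929, 66900]
Segment 4: SEQ = 66901, len = 720 B, covers [66901, 67620]
In-order data received: bytes [64205, 65295] (segments 1..1).
Segment 2 missing -> gap begins at byte 65296; later segments buffered out of order.
Cumulative ACK = next expected in-order byte = 64205 + 1091 = 65296

65296


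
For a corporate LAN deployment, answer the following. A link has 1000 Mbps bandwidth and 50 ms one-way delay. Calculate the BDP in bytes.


Given: bandwidth = 1000 Mbps, delay = 50 ms
BDP in bits = 1000 * 10^6 * 50 / 1000
BDP in bits = 50000000
BDP in bytes = 50000000 / 8 = 6250000

6250000


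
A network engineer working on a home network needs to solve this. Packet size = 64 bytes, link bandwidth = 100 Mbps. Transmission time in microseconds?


Given: packet = 64 bytes, bandwidth = 100 Mbps
Packet in bits = 64 * 8 = 512 bits
Bandwidth = 100 * 10^6 = 100000000 bps
Time = 512 / 100000000 seconds
Time in us = 512 * 10^6 / 100000000 = 5.12

5.12


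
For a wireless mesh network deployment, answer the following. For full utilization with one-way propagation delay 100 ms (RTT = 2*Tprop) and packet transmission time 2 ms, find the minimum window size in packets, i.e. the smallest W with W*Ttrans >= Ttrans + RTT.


Given: Ttrans = 2 ms, RTT = 200 ms (= 2 * Tprop, Tprop = 100 ms)
Time until first ACK returns = Ttrans + RTT = 2 + 200 = 202 ms
Need W * Ttrans >= Ttrans + RTT  ->  W >= (Ttrans + RTT) / Ttrans
(Ttrans + RTT) / Ttrans = 202 / 2 = 101
W_min = ceil(101) = 101

101


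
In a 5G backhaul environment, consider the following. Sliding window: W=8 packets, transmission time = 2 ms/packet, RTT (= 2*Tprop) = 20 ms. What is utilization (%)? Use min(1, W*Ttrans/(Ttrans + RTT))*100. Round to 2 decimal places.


Given: W = 8, Ttrans = 2 ms, RTT = 20 ms (= 2 * Tprop, Tprop = 10 ms)
Cycle time = Ttrans + RTT = 2 + 20 = 22 ms (first packet sent until its ACK returns)
W * Ttrans = 8 * 2 = 16 ms of sending per cycle
W * Ttrans / (Ttrans + RTT) = 16 / 22 = 0.727273
U = min(1, 0.727273) = 0.727273
U% = 72.73%

72.73


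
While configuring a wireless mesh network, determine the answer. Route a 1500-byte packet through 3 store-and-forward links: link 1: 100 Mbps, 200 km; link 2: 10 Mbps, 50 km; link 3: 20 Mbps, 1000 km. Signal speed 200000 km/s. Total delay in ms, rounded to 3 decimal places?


Packet = 1500 bytes = 12000 bits. Store-and-forward: sum (t_trans + t_prop) per link.
Link 1: t_trans = 12000/(100*10^6) s = 0.1200 ms; t_prop = 200/200000 s = 1.0000 ms; subtotal = 1.1200 ms
Link 2: t_trans = 12000/(10*10^6) s = 1.2000 ms; t_prop = 50/200000 s = 0.2500 ms; subtotal = 1.4500 ms
Link 3: t_trans = 12000/(20*10^6) s = 0.6000 ms; t_prop = 1000/200000 s = 5.0000 ms; subtotal = 5.6000 ms
End-to-end = 1.1200 + 1.4500 + 5.6000 = 8.1700 ms -> 8.170 ms (3 dp)

8.170


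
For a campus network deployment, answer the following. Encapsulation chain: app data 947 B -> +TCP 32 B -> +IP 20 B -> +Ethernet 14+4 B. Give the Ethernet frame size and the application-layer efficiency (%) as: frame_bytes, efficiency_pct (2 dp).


TCP segment = 947 + 32 = 979 B
IP packet = 979 + 20 = 999 B
Ethernet frame = 999 + 14 + 4 = 1017 B
Efficiency = app / frame = 947 / 1017 = 0.931170 = 93.1170% -> 93.12% (2 dp)

1017, 93.12


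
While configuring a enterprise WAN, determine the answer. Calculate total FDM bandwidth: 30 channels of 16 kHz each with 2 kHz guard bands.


Given: 30 channels, 16 kHz each, guard = 2 kHz
Channel bandwidth = 30 * 16 = 480 kHz
Guard bands = 29 gaps * 2 kHz = 58 kHz
Total = 480 + 58 = 538 kHz

538


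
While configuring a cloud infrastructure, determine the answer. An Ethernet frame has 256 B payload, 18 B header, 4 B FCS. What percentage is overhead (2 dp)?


Given: payload = 256 B, header = 18 B, trailer = 4 B
Overhead bytes = header + trailer = 18 + 4 = 22
Total frame = payload + overhead = 256 + 22 = 278
Overhead % = 22 / 278 * 100 = 7.9137% -> 7.91% (2 dp)

7.91


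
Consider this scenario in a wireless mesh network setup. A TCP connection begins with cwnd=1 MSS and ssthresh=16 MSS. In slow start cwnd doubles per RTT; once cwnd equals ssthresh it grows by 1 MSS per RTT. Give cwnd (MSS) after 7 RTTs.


RTT 0: cwnd = 1 MSS (initial)
RTT 1: cwnd = 2 MSS (slow start, doubled)
RTT 2: cwnd = 4 MSS (slow start, doubled)
RTT 3: cwnd = 8 MSS (slow start, doubled)
RTT 4: cwnd = 16 MSS (slow start, doubled)
RTT 5: cwnd = 17 MSS (congestion avoidance, +1)
RTT 6: cwnd = 18 MSS (congestion avoidance, +1)
RTT 7: cwnd = 19 MSS (congestion avoidance, +1)

19


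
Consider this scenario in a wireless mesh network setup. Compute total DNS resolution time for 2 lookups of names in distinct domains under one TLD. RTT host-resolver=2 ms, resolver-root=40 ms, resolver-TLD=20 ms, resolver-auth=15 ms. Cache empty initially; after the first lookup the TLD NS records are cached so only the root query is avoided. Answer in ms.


Lookup 1 (cold cache): local + root + TLD + auth = 2 + 40 + 20 + 15 = 77 ms
Lookups 2..2 (TLD NS cached -> skip root; new domain -> still ask TLD and auth): local + TLD + auth = 2 + 20 + 15 = 37 ms each
Remaining 1 lookups: 1 * 37 = 37 ms
Total = 77 + 37 = 114 ms

114


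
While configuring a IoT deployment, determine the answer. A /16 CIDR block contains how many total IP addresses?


Given: CIDR prefix /16
Host bits = 32 - 16 = 16
Total addresses = 2^16 = 65536

65536


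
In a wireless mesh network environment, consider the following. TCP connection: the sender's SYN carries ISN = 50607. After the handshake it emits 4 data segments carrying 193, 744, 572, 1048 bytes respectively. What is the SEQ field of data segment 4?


The SYN occupies sequence number ISN = 50607, so the first data byte is ISN + 1 = 50608.
SEQ of data segment i = (ISN + 1) + sum of payload sizes of segments 1..i-1.
Segment 1: SEQ = 50608, payload = 193 bytes
Segment 2: SEQ = 50801, payload = 744 bytes
Segment 3: SEQ = 51545, payload = 572 bytes
Segment 4: SEQ = 52117, payload = 1048 bytes
SEQ of segment 4 = 50608 + 193 + 744 + 572 = 52117

52117


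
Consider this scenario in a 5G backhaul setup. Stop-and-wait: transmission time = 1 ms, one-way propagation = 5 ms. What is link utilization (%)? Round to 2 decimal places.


Given: Ttrans = 1 ms, Tprop = 5 ms
RTT = 2 * Tprop = 2 * 5 = 10 ms
U = Ttrans / (Ttrans + RTT)
U = 1 / (1 + 10)
U = 1 / 11 = 0.090909
U% = 9.09%

9.09


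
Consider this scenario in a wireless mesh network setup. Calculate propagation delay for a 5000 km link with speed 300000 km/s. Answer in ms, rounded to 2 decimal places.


Given: distance = 5000 km, speed = 300000 km/s
Delay = distance / speed = 5000 / 300000 seconds
Delay in ms = 5000 * 1000 / 300000
Delay = 16.6667 ms
Rounded to 2 dp = 16.67 ms

16.67


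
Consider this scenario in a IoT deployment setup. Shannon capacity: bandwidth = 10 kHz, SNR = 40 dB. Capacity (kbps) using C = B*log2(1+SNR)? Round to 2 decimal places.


Given: B = 10 kHz, SNR = 40 dB
SNR linear = 10^(40/10) = 10000
1 + SNR = 10001
log2(10001) = 13.2878566418
C = 10 * 1000 * 13.2878566418 = 132878.5664 bps
C = 132.878566 kbps -> 132.88 kbps (2 dp)

132.88


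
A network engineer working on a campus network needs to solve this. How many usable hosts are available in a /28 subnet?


Given: subnet mask /28
Host bits = 32 - 28 = 4
Total addresses = 2^4 = 16
Usable hosts = 16 - 2 (network + broadcast) = 14

14


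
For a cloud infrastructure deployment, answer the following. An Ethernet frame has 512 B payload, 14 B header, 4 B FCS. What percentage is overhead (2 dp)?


Given: payload = 512 B, header = 14 B, trailer = 4 B
Overhead bytes = header + trailer = 14 + 4 = 18
Total frame = payload + overhead = 512 + 18 = 530
Overhead % = 18 / 530 * 100 = 3.3962% -> 3.40% (2 dp)

3.40


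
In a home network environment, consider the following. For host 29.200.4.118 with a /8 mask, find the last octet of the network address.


Given: IP = 29.200.4.118, prefix = /8
Subnet mask = 255.0.0.0
Last octet of IP: 118
Last octet of mask: 0
Network last octet = 118 AND 0 = 0

0


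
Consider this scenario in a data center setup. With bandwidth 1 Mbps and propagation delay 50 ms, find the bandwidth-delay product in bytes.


Given: bandwidth = 1 Mbps, delay = 50 ms
BDP in bits = 1 * 10^6 * 50 / 1000
BDP in bits = 50000
BDP in bytes = 50000 / 8 = 6250

6250


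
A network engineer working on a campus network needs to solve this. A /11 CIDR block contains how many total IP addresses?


Given: CIDR prefix /11
Host bits = 32 - 11 = 21
Total addresses = 2^21 = 2097152

2097152


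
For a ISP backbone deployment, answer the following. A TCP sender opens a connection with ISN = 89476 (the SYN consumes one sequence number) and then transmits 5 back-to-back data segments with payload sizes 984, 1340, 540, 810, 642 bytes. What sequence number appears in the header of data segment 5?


The SYN occupies sequence number ISN = 89476, so the first data byte is ISN + 1 = 89477.
SEQ of data segment i = (ISN + 1) + sum of payload sizes of segments 1..i-1.
Segment 1: SEQ = 89477, payload = 984 bytes
Segment 2: SEQ = 90461, payload = 1340 bytes
Segment 3: SEQ = 91801, payload = 540 bytes
Segment 4: SEQ = 92341, payload = 810 bytes
Segment 5: SEQ = 93151, payload = 642 bytes
SEQ of segment 5 = 89477 + 984 + 1340 + 540 + 810 = 93151

93151


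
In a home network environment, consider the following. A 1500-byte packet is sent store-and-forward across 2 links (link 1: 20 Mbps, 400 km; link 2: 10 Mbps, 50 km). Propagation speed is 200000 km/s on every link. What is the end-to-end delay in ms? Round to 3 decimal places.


Packet = 1500 bytes = 12000 bits. Store-and-forward: sum (t_trans + t_prop) per link.
Link 1: t_trans = 12000/(20*10^6) s = 0.6000 ms; t_prop = 400/200000 s = 2.0000 ms; subtotal = 2.6000 ms
Link 2: t_trans = 12000/(10*10^6) s = 1.2000 ms; t_prop = 50/200000 s = 0.2500 ms; subtotal = 1.4500 ms
End-to-end = 2.6000 + 1.4500 = 4.0500 ms -> 4.050 ms (3 dp)

4.050


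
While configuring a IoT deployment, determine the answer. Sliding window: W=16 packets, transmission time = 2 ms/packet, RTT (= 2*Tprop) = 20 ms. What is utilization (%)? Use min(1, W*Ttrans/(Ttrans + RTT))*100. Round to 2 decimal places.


Given: W = 16, Ttrans = 2 ms, RTT = 20 ms (= 2 * Tprop, Tprop = 10 ms)
Cycle time = Ttrans + RTT = 2 + 20 = 22 ms (first packet sent until its ACK returns)
W * Ttrans = 16 * 2 = 32 ms of sending per cycle
W * Ttrans / (Ttrans + RTT) = 32 / 22 = 1.454545
U = min(1, 1.454545) = 1.000000
U% = 100.00%

100.00
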